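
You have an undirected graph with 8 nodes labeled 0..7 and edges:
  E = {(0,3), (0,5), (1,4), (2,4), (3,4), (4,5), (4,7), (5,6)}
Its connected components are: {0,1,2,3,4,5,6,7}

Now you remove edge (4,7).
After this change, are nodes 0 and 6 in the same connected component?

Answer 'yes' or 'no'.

Initial components: {0,1,2,3,4,5,6,7}
Removing edge (4,7): it was a bridge — component count 1 -> 2.
New components: {0,1,2,3,4,5,6} {7}
Are 0 and 6 in the same component? yes

Answer: yes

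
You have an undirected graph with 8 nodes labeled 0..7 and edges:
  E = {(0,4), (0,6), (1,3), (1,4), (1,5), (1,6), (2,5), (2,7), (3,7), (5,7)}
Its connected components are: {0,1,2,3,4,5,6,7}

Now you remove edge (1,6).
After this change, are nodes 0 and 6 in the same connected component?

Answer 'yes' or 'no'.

Initial components: {0,1,2,3,4,5,6,7}
Removing edge (1,6): not a bridge — component count unchanged at 1.
New components: {0,1,2,3,4,5,6,7}
Are 0 and 6 in the same component? yes

Answer: yes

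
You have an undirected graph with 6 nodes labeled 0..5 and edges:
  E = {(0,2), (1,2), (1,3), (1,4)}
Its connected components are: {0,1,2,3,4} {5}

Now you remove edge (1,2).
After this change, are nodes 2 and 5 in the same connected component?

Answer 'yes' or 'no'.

Initial components: {0,1,2,3,4} {5}
Removing edge (1,2): it was a bridge — component count 2 -> 3.
New components: {0,2} {1,3,4} {5}
Are 2 and 5 in the same component? no

Answer: no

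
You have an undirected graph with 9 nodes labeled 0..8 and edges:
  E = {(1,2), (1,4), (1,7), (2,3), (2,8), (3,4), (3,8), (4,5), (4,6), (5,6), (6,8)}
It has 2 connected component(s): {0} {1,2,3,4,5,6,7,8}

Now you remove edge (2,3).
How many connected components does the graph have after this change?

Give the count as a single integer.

Answer: 2

Derivation:
Initial component count: 2
Remove (2,3): not a bridge. Count unchanged: 2.
  After removal, components: {0} {1,2,3,4,5,6,7,8}
New component count: 2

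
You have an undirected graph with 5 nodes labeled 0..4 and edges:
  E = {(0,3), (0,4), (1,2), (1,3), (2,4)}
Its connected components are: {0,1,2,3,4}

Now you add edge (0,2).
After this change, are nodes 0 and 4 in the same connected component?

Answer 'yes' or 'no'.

Initial components: {0,1,2,3,4}
Adding edge (0,2): both already in same component {0,1,2,3,4}. No change.
New components: {0,1,2,3,4}
Are 0 and 4 in the same component? yes

Answer: yes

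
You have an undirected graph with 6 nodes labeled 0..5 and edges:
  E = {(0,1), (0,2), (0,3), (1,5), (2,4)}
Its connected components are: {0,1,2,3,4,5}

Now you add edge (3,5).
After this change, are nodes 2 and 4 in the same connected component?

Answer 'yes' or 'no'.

Answer: yes

Derivation:
Initial components: {0,1,2,3,4,5}
Adding edge (3,5): both already in same component {0,1,2,3,4,5}. No change.
New components: {0,1,2,3,4,5}
Are 2 and 4 in the same component? yes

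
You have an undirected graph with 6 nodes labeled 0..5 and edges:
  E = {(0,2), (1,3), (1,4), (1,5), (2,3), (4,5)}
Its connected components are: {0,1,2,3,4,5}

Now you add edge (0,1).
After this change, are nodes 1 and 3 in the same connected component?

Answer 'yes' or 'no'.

Answer: yes

Derivation:
Initial components: {0,1,2,3,4,5}
Adding edge (0,1): both already in same component {0,1,2,3,4,5}. No change.
New components: {0,1,2,3,4,5}
Are 1 and 3 in the same component? yes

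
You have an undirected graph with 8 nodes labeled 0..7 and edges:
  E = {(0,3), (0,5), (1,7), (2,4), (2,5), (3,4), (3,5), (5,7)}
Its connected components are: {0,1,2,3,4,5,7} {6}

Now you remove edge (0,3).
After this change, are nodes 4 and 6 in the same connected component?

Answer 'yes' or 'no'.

Answer: no

Derivation:
Initial components: {0,1,2,3,4,5,7} {6}
Removing edge (0,3): not a bridge — component count unchanged at 2.
New components: {0,1,2,3,4,5,7} {6}
Are 4 and 6 in the same component? no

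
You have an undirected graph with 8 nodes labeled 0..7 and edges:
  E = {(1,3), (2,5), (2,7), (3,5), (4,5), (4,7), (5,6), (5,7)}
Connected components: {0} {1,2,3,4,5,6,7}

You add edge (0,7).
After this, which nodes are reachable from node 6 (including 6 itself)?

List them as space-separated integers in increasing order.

Answer: 0 1 2 3 4 5 6 7

Derivation:
Before: nodes reachable from 6: {1,2,3,4,5,6,7}
Adding (0,7): merges 6's component with another. Reachability grows.
After: nodes reachable from 6: {0,1,2,3,4,5,6,7}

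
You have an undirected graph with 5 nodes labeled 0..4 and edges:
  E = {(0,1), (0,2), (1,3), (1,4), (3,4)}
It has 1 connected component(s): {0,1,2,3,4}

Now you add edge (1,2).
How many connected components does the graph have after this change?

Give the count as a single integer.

Initial component count: 1
Add (1,2): endpoints already in same component. Count unchanged: 1.
New component count: 1

Answer: 1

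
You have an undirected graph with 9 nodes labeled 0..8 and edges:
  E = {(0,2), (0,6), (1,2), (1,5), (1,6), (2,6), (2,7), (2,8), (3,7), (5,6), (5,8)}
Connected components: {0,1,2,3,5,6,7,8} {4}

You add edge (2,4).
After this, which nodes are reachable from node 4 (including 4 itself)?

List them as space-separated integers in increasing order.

Before: nodes reachable from 4: {4}
Adding (2,4): merges 4's component with another. Reachability grows.
After: nodes reachable from 4: {0,1,2,3,4,5,6,7,8}

Answer: 0 1 2 3 4 5 6 7 8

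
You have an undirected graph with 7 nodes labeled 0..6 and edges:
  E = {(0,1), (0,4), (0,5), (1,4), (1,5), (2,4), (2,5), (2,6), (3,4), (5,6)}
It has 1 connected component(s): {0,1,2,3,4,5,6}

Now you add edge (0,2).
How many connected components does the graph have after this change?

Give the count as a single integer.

Answer: 1

Derivation:
Initial component count: 1
Add (0,2): endpoints already in same component. Count unchanged: 1.
New component count: 1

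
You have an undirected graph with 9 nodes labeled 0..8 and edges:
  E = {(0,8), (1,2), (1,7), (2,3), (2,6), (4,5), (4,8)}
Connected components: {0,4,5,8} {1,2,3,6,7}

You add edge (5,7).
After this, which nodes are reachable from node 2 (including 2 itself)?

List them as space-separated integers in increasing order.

Answer: 0 1 2 3 4 5 6 7 8

Derivation:
Before: nodes reachable from 2: {1,2,3,6,7}
Adding (5,7): merges 2's component with another. Reachability grows.
After: nodes reachable from 2: {0,1,2,3,4,5,6,7,8}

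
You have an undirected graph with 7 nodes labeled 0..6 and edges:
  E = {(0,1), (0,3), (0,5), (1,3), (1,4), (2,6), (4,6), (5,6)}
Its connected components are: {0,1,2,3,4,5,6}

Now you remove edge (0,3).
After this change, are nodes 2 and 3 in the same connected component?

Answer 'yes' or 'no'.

Initial components: {0,1,2,3,4,5,6}
Removing edge (0,3): not a bridge — component count unchanged at 1.
New components: {0,1,2,3,4,5,6}
Are 2 and 3 in the same component? yes

Answer: yes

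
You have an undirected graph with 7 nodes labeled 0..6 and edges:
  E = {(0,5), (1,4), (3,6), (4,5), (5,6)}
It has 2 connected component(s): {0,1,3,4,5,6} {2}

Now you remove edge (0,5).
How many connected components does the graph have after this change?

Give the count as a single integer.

Answer: 3

Derivation:
Initial component count: 2
Remove (0,5): it was a bridge. Count increases: 2 -> 3.
  After removal, components: {0} {1,3,4,5,6} {2}
New component count: 3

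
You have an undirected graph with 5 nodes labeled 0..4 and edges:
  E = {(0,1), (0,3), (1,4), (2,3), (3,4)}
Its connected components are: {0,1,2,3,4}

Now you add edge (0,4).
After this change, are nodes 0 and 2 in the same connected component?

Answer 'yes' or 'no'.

Answer: yes

Derivation:
Initial components: {0,1,2,3,4}
Adding edge (0,4): both already in same component {0,1,2,3,4}. No change.
New components: {0,1,2,3,4}
Are 0 and 2 in the same component? yes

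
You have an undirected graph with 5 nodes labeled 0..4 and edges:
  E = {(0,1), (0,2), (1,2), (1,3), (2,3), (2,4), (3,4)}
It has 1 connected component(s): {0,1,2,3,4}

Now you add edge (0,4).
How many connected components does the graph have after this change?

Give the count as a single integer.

Answer: 1

Derivation:
Initial component count: 1
Add (0,4): endpoints already in same component. Count unchanged: 1.
New component count: 1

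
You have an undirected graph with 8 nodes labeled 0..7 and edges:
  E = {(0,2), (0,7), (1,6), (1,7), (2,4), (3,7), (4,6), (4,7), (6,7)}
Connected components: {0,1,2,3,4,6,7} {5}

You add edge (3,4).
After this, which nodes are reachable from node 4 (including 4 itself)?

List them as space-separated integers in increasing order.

Answer: 0 1 2 3 4 6 7

Derivation:
Before: nodes reachable from 4: {0,1,2,3,4,6,7}
Adding (3,4): both endpoints already in same component. Reachability from 4 unchanged.
After: nodes reachable from 4: {0,1,2,3,4,6,7}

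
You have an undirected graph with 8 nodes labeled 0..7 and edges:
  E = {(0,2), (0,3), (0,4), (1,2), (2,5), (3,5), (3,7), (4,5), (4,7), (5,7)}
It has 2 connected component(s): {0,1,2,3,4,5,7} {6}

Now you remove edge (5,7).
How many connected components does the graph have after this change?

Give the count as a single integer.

Answer: 2

Derivation:
Initial component count: 2
Remove (5,7): not a bridge. Count unchanged: 2.
  After removal, components: {0,1,2,3,4,5,7} {6}
New component count: 2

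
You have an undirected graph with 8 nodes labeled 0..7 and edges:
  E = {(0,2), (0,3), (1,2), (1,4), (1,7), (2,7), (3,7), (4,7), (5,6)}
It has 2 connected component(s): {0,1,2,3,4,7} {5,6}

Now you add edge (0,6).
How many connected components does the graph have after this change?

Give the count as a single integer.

Answer: 1

Derivation:
Initial component count: 2
Add (0,6): merges two components. Count decreases: 2 -> 1.
New component count: 1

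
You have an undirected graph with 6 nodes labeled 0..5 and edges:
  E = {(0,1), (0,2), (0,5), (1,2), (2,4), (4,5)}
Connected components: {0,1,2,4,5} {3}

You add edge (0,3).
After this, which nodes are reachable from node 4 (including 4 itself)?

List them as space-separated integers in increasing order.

Before: nodes reachable from 4: {0,1,2,4,5}
Adding (0,3): merges 4's component with another. Reachability grows.
After: nodes reachable from 4: {0,1,2,3,4,5}

Answer: 0 1 2 3 4 5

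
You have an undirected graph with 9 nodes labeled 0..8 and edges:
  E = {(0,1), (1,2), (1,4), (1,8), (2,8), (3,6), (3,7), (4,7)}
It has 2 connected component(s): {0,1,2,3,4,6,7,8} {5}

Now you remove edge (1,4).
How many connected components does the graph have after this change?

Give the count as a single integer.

Initial component count: 2
Remove (1,4): it was a bridge. Count increases: 2 -> 3.
  After removal, components: {0,1,2,8} {3,4,6,7} {5}
New component count: 3

Answer: 3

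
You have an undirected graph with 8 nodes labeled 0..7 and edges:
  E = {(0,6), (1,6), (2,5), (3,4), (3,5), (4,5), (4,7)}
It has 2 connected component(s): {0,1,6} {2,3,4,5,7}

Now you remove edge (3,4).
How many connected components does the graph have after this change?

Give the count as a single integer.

Answer: 2

Derivation:
Initial component count: 2
Remove (3,4): not a bridge. Count unchanged: 2.
  After removal, components: {0,1,6} {2,3,4,5,7}
New component count: 2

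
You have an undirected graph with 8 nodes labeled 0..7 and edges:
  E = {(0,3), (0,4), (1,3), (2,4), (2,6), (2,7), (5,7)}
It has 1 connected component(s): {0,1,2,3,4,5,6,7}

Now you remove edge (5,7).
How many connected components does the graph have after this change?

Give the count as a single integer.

Answer: 2

Derivation:
Initial component count: 1
Remove (5,7): it was a bridge. Count increases: 1 -> 2.
  After removal, components: {0,1,2,3,4,6,7} {5}
New component count: 2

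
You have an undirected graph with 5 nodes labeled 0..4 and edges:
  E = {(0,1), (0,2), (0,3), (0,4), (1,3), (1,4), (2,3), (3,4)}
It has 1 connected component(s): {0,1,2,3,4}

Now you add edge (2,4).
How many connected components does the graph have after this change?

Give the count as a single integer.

Answer: 1

Derivation:
Initial component count: 1
Add (2,4): endpoints already in same component. Count unchanged: 1.
New component count: 1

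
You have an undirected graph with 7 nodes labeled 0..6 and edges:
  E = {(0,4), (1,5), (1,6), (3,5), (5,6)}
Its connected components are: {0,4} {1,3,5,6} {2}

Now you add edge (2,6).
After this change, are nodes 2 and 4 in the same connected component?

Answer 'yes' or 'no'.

Answer: no

Derivation:
Initial components: {0,4} {1,3,5,6} {2}
Adding edge (2,6): merges {2} and {1,3,5,6}.
New components: {0,4} {1,2,3,5,6}
Are 2 and 4 in the same component? no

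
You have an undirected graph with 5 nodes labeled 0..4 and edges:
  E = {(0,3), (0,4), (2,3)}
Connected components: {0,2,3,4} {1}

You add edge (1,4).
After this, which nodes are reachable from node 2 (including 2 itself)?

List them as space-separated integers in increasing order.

Answer: 0 1 2 3 4

Derivation:
Before: nodes reachable from 2: {0,2,3,4}
Adding (1,4): merges 2's component with another. Reachability grows.
After: nodes reachable from 2: {0,1,2,3,4}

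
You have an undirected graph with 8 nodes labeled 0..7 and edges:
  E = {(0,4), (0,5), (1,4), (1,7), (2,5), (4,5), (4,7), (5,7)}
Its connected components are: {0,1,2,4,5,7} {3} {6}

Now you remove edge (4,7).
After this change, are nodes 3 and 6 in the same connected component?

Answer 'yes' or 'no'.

Answer: no

Derivation:
Initial components: {0,1,2,4,5,7} {3} {6}
Removing edge (4,7): not a bridge — component count unchanged at 3.
New components: {0,1,2,4,5,7} {3} {6}
Are 3 and 6 in the same component? no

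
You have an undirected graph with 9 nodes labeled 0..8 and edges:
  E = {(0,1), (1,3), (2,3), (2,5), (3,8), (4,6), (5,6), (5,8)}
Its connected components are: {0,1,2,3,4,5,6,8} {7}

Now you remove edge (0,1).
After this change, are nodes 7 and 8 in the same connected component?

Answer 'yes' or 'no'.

Initial components: {0,1,2,3,4,5,6,8} {7}
Removing edge (0,1): it was a bridge — component count 2 -> 3.
New components: {0} {1,2,3,4,5,6,8} {7}
Are 7 and 8 in the same component? no

Answer: no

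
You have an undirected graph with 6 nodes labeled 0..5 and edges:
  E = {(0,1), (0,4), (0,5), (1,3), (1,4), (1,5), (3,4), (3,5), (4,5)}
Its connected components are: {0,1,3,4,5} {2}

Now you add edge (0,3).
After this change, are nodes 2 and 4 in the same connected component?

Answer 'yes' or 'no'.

Initial components: {0,1,3,4,5} {2}
Adding edge (0,3): both already in same component {0,1,3,4,5}. No change.
New components: {0,1,3,4,5} {2}
Are 2 and 4 in the same component? no

Answer: no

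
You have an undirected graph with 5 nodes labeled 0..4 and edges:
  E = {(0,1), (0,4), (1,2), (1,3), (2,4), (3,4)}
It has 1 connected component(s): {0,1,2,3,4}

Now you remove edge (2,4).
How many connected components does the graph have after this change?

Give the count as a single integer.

Answer: 1

Derivation:
Initial component count: 1
Remove (2,4): not a bridge. Count unchanged: 1.
  After removal, components: {0,1,2,3,4}
New component count: 1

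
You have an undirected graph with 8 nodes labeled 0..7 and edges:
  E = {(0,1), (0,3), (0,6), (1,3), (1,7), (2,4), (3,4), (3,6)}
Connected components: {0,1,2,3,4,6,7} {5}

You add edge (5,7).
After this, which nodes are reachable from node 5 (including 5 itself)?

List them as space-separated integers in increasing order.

Before: nodes reachable from 5: {5}
Adding (5,7): merges 5's component with another. Reachability grows.
After: nodes reachable from 5: {0,1,2,3,4,5,6,7}

Answer: 0 1 2 3 4 5 6 7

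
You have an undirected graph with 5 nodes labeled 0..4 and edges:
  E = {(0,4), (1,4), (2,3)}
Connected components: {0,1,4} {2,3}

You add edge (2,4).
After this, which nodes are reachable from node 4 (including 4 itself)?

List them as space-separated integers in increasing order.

Before: nodes reachable from 4: {0,1,4}
Adding (2,4): merges 4's component with another. Reachability grows.
After: nodes reachable from 4: {0,1,2,3,4}

Answer: 0 1 2 3 4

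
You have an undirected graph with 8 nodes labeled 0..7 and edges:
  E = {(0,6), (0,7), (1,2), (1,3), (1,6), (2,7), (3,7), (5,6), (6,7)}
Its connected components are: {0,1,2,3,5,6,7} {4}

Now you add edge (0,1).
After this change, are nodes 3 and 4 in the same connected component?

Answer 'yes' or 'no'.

Initial components: {0,1,2,3,5,6,7} {4}
Adding edge (0,1): both already in same component {0,1,2,3,5,6,7}. No change.
New components: {0,1,2,3,5,6,7} {4}
Are 3 and 4 in the same component? no

Answer: no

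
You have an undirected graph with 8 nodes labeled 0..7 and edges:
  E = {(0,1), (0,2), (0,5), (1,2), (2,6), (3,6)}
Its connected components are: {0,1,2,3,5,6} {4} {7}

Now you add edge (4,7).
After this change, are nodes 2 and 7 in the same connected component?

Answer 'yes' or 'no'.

Answer: no

Derivation:
Initial components: {0,1,2,3,5,6} {4} {7}
Adding edge (4,7): merges {4} and {7}.
New components: {0,1,2,3,5,6} {4,7}
Are 2 and 7 in the same component? no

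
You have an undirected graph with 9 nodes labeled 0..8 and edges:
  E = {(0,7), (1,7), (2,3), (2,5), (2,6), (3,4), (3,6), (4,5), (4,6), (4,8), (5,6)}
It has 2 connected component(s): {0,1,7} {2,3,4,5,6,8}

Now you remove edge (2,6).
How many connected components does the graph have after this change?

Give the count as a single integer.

Initial component count: 2
Remove (2,6): not a bridge. Count unchanged: 2.
  After removal, components: {0,1,7} {2,3,4,5,6,8}
New component count: 2

Answer: 2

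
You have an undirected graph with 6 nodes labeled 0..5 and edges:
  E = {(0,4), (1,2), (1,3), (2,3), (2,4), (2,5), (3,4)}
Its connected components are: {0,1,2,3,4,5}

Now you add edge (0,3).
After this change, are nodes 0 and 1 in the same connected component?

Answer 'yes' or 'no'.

Answer: yes

Derivation:
Initial components: {0,1,2,3,4,5}
Adding edge (0,3): both already in same component {0,1,2,3,4,5}. No change.
New components: {0,1,2,3,4,5}
Are 0 and 1 in the same component? yes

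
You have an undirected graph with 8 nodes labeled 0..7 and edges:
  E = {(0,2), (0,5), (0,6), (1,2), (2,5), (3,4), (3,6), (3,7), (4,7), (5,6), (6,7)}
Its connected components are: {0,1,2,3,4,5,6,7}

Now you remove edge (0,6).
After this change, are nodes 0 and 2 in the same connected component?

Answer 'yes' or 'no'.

Answer: yes

Derivation:
Initial components: {0,1,2,3,4,5,6,7}
Removing edge (0,6): not a bridge — component count unchanged at 1.
New components: {0,1,2,3,4,5,6,7}
Are 0 and 2 in the same component? yes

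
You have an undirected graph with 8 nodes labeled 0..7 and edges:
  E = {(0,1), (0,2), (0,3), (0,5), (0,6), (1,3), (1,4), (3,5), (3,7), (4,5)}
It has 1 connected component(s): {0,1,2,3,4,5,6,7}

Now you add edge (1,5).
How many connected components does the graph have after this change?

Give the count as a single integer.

Initial component count: 1
Add (1,5): endpoints already in same component. Count unchanged: 1.
New component count: 1

Answer: 1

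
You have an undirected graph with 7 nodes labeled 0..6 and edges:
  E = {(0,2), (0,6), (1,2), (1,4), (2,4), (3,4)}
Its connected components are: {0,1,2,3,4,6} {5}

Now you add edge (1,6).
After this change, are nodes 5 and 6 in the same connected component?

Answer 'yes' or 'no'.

Answer: no

Derivation:
Initial components: {0,1,2,3,4,6} {5}
Adding edge (1,6): both already in same component {0,1,2,3,4,6}. No change.
New components: {0,1,2,3,4,6} {5}
Are 5 and 6 in the same component? no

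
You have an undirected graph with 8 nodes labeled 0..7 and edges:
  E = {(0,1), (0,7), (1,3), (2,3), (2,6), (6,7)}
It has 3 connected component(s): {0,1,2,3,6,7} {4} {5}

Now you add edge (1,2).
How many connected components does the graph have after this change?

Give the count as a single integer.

Initial component count: 3
Add (1,2): endpoints already in same component. Count unchanged: 3.
New component count: 3

Answer: 3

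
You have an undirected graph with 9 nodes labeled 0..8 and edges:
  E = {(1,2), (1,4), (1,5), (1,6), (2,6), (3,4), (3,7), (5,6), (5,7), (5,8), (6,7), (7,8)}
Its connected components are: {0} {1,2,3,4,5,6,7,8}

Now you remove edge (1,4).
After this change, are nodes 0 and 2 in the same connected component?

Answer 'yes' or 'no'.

Answer: no

Derivation:
Initial components: {0} {1,2,3,4,5,6,7,8}
Removing edge (1,4): not a bridge — component count unchanged at 2.
New components: {0} {1,2,3,4,5,6,7,8}
Are 0 and 2 in the same component? no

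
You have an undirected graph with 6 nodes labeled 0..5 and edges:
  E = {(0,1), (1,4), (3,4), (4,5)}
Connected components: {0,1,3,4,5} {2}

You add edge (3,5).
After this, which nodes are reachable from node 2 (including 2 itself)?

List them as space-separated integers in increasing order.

Before: nodes reachable from 2: {2}
Adding (3,5): both endpoints already in same component. Reachability from 2 unchanged.
After: nodes reachable from 2: {2}

Answer: 2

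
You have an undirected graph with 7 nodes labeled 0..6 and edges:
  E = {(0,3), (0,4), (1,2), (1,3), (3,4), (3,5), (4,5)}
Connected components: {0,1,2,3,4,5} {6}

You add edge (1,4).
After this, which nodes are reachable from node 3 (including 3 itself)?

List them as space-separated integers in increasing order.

Answer: 0 1 2 3 4 5

Derivation:
Before: nodes reachable from 3: {0,1,2,3,4,5}
Adding (1,4): both endpoints already in same component. Reachability from 3 unchanged.
After: nodes reachable from 3: {0,1,2,3,4,5}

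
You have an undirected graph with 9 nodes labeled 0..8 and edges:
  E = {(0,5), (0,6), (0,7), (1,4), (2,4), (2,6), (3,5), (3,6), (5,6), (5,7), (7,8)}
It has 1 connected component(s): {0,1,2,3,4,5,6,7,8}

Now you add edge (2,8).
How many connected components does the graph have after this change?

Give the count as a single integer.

Initial component count: 1
Add (2,8): endpoints already in same component. Count unchanged: 1.
New component count: 1

Answer: 1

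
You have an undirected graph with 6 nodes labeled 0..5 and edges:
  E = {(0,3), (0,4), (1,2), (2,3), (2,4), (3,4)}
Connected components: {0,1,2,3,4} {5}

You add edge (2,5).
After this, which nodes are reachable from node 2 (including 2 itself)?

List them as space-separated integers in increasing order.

Answer: 0 1 2 3 4 5

Derivation:
Before: nodes reachable from 2: {0,1,2,3,4}
Adding (2,5): merges 2's component with another. Reachability grows.
After: nodes reachable from 2: {0,1,2,3,4,5}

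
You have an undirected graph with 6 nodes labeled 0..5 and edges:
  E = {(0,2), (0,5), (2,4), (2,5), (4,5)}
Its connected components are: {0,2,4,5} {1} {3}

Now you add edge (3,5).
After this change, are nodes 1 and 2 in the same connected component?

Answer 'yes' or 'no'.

Initial components: {0,2,4,5} {1} {3}
Adding edge (3,5): merges {3} and {0,2,4,5}.
New components: {0,2,3,4,5} {1}
Are 1 and 2 in the same component? no

Answer: no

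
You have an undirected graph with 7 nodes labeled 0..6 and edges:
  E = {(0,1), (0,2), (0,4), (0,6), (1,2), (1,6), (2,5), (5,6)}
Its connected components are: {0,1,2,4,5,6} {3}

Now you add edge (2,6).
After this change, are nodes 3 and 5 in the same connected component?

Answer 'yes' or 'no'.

Answer: no

Derivation:
Initial components: {0,1,2,4,5,6} {3}
Adding edge (2,6): both already in same component {0,1,2,4,5,6}. No change.
New components: {0,1,2,4,5,6} {3}
Are 3 and 5 in the same component? no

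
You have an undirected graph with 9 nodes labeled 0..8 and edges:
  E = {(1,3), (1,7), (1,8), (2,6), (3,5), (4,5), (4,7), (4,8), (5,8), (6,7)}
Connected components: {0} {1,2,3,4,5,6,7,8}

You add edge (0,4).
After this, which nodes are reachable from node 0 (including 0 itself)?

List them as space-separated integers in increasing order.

Answer: 0 1 2 3 4 5 6 7 8

Derivation:
Before: nodes reachable from 0: {0}
Adding (0,4): merges 0's component with another. Reachability grows.
After: nodes reachable from 0: {0,1,2,3,4,5,6,7,8}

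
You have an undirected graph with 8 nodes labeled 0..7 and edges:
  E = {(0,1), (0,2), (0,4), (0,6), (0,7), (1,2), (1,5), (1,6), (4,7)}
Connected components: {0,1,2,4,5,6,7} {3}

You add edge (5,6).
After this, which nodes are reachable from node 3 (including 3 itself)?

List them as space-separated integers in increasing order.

Before: nodes reachable from 3: {3}
Adding (5,6): both endpoints already in same component. Reachability from 3 unchanged.
After: nodes reachable from 3: {3}

Answer: 3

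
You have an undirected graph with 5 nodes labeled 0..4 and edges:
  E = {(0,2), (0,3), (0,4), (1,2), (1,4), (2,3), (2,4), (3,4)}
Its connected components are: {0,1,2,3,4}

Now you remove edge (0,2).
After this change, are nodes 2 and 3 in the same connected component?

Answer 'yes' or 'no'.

Answer: yes

Derivation:
Initial components: {0,1,2,3,4}
Removing edge (0,2): not a bridge — component count unchanged at 1.
New components: {0,1,2,3,4}
Are 2 and 3 in the same component? yes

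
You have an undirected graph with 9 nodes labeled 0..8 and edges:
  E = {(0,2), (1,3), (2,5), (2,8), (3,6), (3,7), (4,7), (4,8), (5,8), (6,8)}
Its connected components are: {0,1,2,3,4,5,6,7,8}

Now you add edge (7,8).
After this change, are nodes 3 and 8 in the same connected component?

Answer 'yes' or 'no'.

Answer: yes

Derivation:
Initial components: {0,1,2,3,4,5,6,7,8}
Adding edge (7,8): both already in same component {0,1,2,3,4,5,6,7,8}. No change.
New components: {0,1,2,3,4,5,6,7,8}
Are 3 and 8 in the same component? yes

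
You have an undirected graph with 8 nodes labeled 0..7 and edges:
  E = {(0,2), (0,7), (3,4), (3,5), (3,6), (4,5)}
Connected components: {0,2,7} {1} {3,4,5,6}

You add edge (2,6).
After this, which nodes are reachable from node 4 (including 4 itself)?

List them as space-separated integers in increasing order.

Before: nodes reachable from 4: {3,4,5,6}
Adding (2,6): merges 4's component with another. Reachability grows.
After: nodes reachable from 4: {0,2,3,4,5,6,7}

Answer: 0 2 3 4 5 6 7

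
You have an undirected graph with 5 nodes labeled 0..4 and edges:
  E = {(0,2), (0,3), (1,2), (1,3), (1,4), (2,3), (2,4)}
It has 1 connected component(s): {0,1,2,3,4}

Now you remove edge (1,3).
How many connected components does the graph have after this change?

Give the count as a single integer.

Initial component count: 1
Remove (1,3): not a bridge. Count unchanged: 1.
  After removal, components: {0,1,2,3,4}
New component count: 1

Answer: 1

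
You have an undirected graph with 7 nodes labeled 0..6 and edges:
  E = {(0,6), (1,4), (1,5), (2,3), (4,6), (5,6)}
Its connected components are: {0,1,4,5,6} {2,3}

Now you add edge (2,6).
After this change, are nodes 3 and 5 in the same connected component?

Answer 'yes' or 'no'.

Initial components: {0,1,4,5,6} {2,3}
Adding edge (2,6): merges {2,3} and {0,1,4,5,6}.
New components: {0,1,2,3,4,5,6}
Are 3 and 5 in the same component? yes

Answer: yes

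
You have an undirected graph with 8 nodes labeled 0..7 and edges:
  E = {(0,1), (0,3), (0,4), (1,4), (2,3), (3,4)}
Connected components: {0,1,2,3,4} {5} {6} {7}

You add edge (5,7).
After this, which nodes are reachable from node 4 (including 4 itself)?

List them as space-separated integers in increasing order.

Before: nodes reachable from 4: {0,1,2,3,4}
Adding (5,7): merges two components, but neither contains 4. Reachability from 4 unchanged.
After: nodes reachable from 4: {0,1,2,3,4}

Answer: 0 1 2 3 4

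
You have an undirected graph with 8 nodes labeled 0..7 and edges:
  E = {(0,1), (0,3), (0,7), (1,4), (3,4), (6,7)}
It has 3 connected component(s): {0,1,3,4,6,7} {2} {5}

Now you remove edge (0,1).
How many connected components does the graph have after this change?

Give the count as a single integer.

Answer: 3

Derivation:
Initial component count: 3
Remove (0,1): not a bridge. Count unchanged: 3.
  After removal, components: {0,1,3,4,6,7} {2} {5}
New component count: 3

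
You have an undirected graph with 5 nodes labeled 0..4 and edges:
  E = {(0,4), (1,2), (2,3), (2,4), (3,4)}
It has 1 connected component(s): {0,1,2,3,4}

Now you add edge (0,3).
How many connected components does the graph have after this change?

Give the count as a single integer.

Initial component count: 1
Add (0,3): endpoints already in same component. Count unchanged: 1.
New component count: 1

Answer: 1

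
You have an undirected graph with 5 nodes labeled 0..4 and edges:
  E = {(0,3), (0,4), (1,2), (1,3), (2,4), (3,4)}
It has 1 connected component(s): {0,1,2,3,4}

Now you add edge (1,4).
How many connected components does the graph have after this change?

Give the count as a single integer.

Answer: 1

Derivation:
Initial component count: 1
Add (1,4): endpoints already in same component. Count unchanged: 1.
New component count: 1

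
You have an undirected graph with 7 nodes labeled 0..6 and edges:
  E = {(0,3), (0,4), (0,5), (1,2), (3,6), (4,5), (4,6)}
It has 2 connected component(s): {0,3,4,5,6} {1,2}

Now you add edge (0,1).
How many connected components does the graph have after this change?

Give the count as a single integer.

Answer: 1

Derivation:
Initial component count: 2
Add (0,1): merges two components. Count decreases: 2 -> 1.
New component count: 1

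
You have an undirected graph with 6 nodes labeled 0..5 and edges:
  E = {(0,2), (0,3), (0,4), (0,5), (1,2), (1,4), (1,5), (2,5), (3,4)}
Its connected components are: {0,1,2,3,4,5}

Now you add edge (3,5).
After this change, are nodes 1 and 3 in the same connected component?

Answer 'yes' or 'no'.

Answer: yes

Derivation:
Initial components: {0,1,2,3,4,5}
Adding edge (3,5): both already in same component {0,1,2,3,4,5}. No change.
New components: {0,1,2,3,4,5}
Are 1 and 3 in the same component? yes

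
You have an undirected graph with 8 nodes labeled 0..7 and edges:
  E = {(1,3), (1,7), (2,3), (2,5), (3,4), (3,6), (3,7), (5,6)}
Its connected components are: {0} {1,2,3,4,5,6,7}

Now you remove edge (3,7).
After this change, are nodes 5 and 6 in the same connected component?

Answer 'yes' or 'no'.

Initial components: {0} {1,2,3,4,5,6,7}
Removing edge (3,7): not a bridge — component count unchanged at 2.
New components: {0} {1,2,3,4,5,6,7}
Are 5 and 6 in the same component? yes

Answer: yes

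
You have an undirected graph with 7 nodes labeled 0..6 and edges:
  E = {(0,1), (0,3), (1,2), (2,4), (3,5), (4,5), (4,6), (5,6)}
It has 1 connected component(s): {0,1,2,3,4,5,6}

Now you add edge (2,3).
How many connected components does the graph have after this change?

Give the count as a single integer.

Initial component count: 1
Add (2,3): endpoints already in same component. Count unchanged: 1.
New component count: 1

Answer: 1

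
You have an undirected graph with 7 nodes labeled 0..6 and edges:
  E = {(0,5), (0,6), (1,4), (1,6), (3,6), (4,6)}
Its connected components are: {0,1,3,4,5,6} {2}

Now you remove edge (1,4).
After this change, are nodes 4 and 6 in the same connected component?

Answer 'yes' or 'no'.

Answer: yes

Derivation:
Initial components: {0,1,3,4,5,6} {2}
Removing edge (1,4): not a bridge — component count unchanged at 2.
New components: {0,1,3,4,5,6} {2}
Are 4 and 6 in the same component? yes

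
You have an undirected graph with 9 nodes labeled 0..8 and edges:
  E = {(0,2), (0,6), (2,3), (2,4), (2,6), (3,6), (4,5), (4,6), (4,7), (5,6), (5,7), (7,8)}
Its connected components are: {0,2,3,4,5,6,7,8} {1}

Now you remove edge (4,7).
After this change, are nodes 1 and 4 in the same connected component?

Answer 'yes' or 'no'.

Initial components: {0,2,3,4,5,6,7,8} {1}
Removing edge (4,7): not a bridge — component count unchanged at 2.
New components: {0,2,3,4,5,6,7,8} {1}
Are 1 and 4 in the same component? no

Answer: no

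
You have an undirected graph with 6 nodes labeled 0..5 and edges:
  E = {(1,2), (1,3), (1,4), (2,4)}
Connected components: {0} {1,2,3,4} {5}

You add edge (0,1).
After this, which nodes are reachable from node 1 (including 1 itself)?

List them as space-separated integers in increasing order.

Before: nodes reachable from 1: {1,2,3,4}
Adding (0,1): merges 1's component with another. Reachability grows.
After: nodes reachable from 1: {0,1,2,3,4}

Answer: 0 1 2 3 4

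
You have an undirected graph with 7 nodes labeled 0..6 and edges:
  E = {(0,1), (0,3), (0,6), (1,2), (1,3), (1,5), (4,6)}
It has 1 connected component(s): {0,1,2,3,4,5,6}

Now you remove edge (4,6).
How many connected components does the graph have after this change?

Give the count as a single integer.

Initial component count: 1
Remove (4,6): it was a bridge. Count increases: 1 -> 2.
  After removal, components: {0,1,2,3,5,6} {4}
New component count: 2

Answer: 2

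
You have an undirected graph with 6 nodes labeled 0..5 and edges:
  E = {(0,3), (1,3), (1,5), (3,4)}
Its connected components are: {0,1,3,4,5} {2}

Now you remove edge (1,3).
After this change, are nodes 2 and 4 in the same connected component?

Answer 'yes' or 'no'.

Answer: no

Derivation:
Initial components: {0,1,3,4,5} {2}
Removing edge (1,3): it was a bridge — component count 2 -> 3.
New components: {0,3,4} {1,5} {2}
Are 2 and 4 in the same component? no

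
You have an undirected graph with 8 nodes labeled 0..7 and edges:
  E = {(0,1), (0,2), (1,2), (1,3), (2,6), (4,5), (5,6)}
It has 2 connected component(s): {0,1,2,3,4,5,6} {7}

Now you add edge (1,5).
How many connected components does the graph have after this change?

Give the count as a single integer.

Answer: 2

Derivation:
Initial component count: 2
Add (1,5): endpoints already in same component. Count unchanged: 2.
New component count: 2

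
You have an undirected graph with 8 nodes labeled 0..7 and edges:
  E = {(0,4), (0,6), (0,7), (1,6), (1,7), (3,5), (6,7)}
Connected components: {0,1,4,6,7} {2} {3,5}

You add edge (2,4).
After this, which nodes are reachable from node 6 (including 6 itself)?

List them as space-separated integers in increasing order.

Before: nodes reachable from 6: {0,1,4,6,7}
Adding (2,4): merges 6's component with another. Reachability grows.
After: nodes reachable from 6: {0,1,2,4,6,7}

Answer: 0 1 2 4 6 7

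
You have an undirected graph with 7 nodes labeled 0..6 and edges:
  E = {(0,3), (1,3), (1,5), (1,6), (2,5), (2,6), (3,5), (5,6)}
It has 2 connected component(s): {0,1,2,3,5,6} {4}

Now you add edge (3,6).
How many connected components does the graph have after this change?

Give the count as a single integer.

Answer: 2

Derivation:
Initial component count: 2
Add (3,6): endpoints already in same component. Count unchanged: 2.
New component count: 2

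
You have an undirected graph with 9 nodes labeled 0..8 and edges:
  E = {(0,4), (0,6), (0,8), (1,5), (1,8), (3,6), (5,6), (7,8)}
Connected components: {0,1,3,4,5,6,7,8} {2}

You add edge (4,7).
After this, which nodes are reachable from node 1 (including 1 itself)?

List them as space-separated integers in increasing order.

Before: nodes reachable from 1: {0,1,3,4,5,6,7,8}
Adding (4,7): both endpoints already in same component. Reachability from 1 unchanged.
After: nodes reachable from 1: {0,1,3,4,5,6,7,8}

Answer: 0 1 3 4 5 6 7 8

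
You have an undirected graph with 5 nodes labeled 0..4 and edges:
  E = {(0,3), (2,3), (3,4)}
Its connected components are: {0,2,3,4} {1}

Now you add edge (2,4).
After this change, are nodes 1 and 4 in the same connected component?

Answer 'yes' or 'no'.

Initial components: {0,2,3,4} {1}
Adding edge (2,4): both already in same component {0,2,3,4}. No change.
New components: {0,2,3,4} {1}
Are 1 and 4 in the same component? no

Answer: no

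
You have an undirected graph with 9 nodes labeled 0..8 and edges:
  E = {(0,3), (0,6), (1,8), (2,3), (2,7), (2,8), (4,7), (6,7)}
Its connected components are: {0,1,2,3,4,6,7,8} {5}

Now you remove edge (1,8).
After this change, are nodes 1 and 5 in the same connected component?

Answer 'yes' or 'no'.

Answer: no

Derivation:
Initial components: {0,1,2,3,4,6,7,8} {5}
Removing edge (1,8): it was a bridge — component count 2 -> 3.
New components: {0,2,3,4,6,7,8} {1} {5}
Are 1 and 5 in the same component? no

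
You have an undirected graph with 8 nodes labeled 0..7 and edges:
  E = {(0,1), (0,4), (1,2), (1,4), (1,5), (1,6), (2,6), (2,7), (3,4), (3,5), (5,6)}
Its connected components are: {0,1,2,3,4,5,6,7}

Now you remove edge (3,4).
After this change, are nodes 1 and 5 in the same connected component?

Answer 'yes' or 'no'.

Initial components: {0,1,2,3,4,5,6,7}
Removing edge (3,4): not a bridge — component count unchanged at 1.
New components: {0,1,2,3,4,5,6,7}
Are 1 and 5 in the same component? yes

Answer: yes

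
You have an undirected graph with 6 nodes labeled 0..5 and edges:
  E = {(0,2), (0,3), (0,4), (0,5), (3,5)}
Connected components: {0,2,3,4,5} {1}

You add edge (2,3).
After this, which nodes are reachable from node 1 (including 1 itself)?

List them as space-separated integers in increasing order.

Answer: 1

Derivation:
Before: nodes reachable from 1: {1}
Adding (2,3): both endpoints already in same component. Reachability from 1 unchanged.
After: nodes reachable from 1: {1}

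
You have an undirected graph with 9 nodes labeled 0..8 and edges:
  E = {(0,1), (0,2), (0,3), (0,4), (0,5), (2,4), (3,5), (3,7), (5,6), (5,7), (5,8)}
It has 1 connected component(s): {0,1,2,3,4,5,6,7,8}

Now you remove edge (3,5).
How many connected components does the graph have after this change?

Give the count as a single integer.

Answer: 1

Derivation:
Initial component count: 1
Remove (3,5): not a bridge. Count unchanged: 1.
  After removal, components: {0,1,2,3,4,5,6,7,8}
New component count: 1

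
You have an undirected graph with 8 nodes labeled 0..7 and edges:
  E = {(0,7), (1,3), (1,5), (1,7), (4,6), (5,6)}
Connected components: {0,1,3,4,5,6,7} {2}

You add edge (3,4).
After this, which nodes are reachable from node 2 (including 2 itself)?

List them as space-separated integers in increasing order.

Before: nodes reachable from 2: {2}
Adding (3,4): both endpoints already in same component. Reachability from 2 unchanged.
After: nodes reachable from 2: {2}

Answer: 2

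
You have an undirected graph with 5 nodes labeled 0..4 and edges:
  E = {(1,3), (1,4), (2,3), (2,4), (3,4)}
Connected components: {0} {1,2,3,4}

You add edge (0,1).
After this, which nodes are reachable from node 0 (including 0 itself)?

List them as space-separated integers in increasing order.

Before: nodes reachable from 0: {0}
Adding (0,1): merges 0's component with another. Reachability grows.
After: nodes reachable from 0: {0,1,2,3,4}

Answer: 0 1 2 3 4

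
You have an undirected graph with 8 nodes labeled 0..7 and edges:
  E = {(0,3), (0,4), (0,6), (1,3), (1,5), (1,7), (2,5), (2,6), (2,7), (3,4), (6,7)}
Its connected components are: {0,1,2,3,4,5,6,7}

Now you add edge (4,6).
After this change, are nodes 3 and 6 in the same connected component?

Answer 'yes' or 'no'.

Answer: yes

Derivation:
Initial components: {0,1,2,3,4,5,6,7}
Adding edge (4,6): both already in same component {0,1,2,3,4,5,6,7}. No change.
New components: {0,1,2,3,4,5,6,7}
Are 3 and 6 in the same component? yes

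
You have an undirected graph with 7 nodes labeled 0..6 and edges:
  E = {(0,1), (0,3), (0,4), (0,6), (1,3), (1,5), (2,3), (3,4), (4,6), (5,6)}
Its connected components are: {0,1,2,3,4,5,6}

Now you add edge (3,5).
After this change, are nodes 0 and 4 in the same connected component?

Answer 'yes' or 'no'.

Answer: yes

Derivation:
Initial components: {0,1,2,3,4,5,6}
Adding edge (3,5): both already in same component {0,1,2,3,4,5,6}. No change.
New components: {0,1,2,3,4,5,6}
Are 0 and 4 in the same component? yes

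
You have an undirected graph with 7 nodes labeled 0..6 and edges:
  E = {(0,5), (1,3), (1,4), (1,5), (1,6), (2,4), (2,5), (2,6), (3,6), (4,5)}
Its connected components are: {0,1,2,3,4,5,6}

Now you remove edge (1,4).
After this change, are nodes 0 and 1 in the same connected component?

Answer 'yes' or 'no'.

Initial components: {0,1,2,3,4,5,6}
Removing edge (1,4): not a bridge — component count unchanged at 1.
New components: {0,1,2,3,4,5,6}
Are 0 and 1 in the same component? yes

Answer: yes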